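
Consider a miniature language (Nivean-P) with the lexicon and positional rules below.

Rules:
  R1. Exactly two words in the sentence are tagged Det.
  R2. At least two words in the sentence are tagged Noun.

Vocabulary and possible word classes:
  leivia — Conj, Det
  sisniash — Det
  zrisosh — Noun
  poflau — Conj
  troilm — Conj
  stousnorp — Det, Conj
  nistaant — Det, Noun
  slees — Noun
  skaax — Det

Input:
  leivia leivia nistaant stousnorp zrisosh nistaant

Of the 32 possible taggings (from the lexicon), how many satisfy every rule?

9

Candidates per position — 1:leivia {Conj,Det}; 2:leivia {Conj,Det}; 3:nistaant {Det,Noun}; 4:stousnorp {Det,Conj}; 5:zrisosh {Noun}; 6:nistaant {Det,Noun}.
There are 32 candidate sequences in total.
Checking each against the rules leaves 9 sequences.
Count = 9.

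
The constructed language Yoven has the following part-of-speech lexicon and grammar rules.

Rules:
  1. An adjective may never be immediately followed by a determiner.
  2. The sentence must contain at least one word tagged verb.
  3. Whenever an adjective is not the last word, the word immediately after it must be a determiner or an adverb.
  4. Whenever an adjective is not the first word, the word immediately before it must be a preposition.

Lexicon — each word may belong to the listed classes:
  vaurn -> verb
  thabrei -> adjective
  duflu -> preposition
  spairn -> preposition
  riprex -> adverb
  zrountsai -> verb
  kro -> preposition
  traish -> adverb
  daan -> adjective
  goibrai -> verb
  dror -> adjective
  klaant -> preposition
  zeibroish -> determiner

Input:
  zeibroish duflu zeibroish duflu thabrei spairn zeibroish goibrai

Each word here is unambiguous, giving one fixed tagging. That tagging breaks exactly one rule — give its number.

Fixed tagging: determiner preposition determiner preposition adjective preposition determiner verb.
Applying the rules: R1 ✓, R2 ✓, R3 ✗, R4 ✓.
Only rule 3 fails.

3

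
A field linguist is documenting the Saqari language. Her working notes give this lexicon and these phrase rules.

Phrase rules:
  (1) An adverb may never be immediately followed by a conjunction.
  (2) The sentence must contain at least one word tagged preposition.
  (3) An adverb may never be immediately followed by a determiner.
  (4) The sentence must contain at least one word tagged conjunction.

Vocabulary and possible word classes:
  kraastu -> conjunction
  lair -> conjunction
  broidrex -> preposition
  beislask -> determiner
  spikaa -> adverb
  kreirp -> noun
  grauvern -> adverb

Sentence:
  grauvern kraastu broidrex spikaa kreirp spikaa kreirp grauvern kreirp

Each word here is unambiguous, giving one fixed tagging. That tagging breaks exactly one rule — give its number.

Fixed tagging: adverb conjunction preposition adverb noun adverb noun adverb noun.
Applying the rules: R1 fails, R2 ok, R3 ok, R4 ok.
Only rule 1 fails.

1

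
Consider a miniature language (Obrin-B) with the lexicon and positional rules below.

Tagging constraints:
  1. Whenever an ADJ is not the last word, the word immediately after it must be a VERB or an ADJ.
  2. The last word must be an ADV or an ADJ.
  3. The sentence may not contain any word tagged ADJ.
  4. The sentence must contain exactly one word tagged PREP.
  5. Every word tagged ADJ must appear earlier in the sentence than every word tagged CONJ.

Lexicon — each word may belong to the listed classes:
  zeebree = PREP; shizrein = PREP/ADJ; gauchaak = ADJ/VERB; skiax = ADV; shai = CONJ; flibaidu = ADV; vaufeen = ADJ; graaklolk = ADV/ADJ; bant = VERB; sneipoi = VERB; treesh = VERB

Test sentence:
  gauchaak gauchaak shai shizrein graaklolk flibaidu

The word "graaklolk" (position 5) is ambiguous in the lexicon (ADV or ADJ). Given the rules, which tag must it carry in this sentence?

Candidates per position — 1:gauchaak {ADJ,VERB}; 2:gauchaak {ADJ,VERB}; 3:shai {CONJ}; 4:shizrein {PREP,ADJ}; 5:graaklolk {ADV,ADJ}; 6:flibaidu {ADV}.
If word 1 were ADJ, no tagging could satisfy rule 3; so word 1 is VERB.
If word 2 were ADJ, no tagging could satisfy rule 1; so word 2 is VERB.
If word 4 were ADJ, no tagging could satisfy rule 1; so word 4 is PREP.
If word 5 were ADJ, no tagging could satisfy rule 1; so word 5 is ADV.
That leaves exactly one tagging: VERB VERB CONJ PREP ADV ADV.
Checking: rule 1 holds; rule 2 holds; rule 3 holds; rule 4 holds; rule 5 holds.

ADV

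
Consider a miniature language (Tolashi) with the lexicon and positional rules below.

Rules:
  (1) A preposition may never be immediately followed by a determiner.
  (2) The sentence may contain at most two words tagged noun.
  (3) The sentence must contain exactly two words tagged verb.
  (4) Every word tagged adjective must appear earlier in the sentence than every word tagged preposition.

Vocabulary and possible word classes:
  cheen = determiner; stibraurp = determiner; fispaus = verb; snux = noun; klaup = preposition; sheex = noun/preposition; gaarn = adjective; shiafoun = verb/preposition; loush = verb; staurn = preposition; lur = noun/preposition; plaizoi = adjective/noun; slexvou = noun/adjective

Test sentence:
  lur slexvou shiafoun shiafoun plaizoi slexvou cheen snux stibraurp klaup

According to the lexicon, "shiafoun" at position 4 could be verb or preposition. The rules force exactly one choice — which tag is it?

Candidates per position — 1:lur {noun,preposition}; 2:slexvou {noun,adjective}; 3:shiafoun {verb,preposition}; 4:shiafoun {verb,preposition}; 5:plaizoi {adjective,noun}; 6:slexvou {noun,adjective}; 7:cheen {determiner}; 8:snux {noun}; 9:stibraurp {determiner}; 10:klaup {preposition}.
If word 3 were preposition, no tagging could satisfy rule 3; so word 3 is verb.
If word 4 were preposition, no tagging could satisfy rule 3; so word 4 is verb.
The remaining ambiguous positions (1, 2, 5, 6) are resolved jointly — only one combination satisfies every rule.
So the tagging must be: noun adjective verb verb adjective adjective determiner noun determiner preposition.
Rule-by-rule: rule 1 satisfied; rule 2 satisfied; rule 3 satisfied; rule 4 satisfied.

verb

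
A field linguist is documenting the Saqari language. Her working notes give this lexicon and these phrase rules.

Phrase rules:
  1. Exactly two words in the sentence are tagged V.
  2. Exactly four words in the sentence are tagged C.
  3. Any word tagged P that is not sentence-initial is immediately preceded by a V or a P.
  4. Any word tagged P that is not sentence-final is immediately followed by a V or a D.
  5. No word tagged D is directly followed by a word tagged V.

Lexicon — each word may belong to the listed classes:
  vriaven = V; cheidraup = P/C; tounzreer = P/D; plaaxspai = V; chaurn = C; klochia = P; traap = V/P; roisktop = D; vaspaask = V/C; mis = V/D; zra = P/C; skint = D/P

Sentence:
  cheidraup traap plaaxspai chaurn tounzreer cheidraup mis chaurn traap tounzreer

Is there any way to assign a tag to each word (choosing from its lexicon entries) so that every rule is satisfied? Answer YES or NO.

Candidates per position — 1:cheidraup {P,C}; 2:traap {V,P}; 3:plaaxspai {V}; 4:chaurn {C}; 5:tounzreer {P,D}; 6:cheidraup {P,C}; 7:mis {V,D}; 8:chaurn {C}; 9:traap {V,P}; 10:tounzreer {P,D}.
Every candidate sequence violates at least one rule; no consistent tagging exists.

NO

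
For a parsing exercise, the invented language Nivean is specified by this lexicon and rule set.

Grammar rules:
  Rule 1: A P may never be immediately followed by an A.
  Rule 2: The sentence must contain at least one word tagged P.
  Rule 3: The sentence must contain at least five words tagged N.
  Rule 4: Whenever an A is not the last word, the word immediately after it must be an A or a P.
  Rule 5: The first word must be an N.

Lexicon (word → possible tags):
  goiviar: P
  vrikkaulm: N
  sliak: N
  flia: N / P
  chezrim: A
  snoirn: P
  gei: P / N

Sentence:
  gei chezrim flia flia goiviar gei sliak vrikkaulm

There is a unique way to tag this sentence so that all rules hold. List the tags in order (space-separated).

Candidates per position — 1:gei {P,N}; 2:chezrim {A}; 3:flia {N,P}; 4:flia {N,P}; 5:goiviar {P}; 6:gei {P,N}; 7:sliak {N}; 8:vrikkaulm {N}.
Word 1 cannot be P — rule 1 would then fail for every completion. It is N.
Word 3 cannot be N — rule 4 would then fail for every completion. It is P.
Word 4 cannot be P — rule 3 would then fail for every completion. It is N.
Word 6 cannot be P — rule 3 would then fail for every completion. It is N.
The unique satisfying tagging is: N A P N P N N N.
Rule-by-rule: rule 1 holds; rule 2 holds; rule 3 holds; rule 4 holds; rule 5 holds.

N A P N P N N N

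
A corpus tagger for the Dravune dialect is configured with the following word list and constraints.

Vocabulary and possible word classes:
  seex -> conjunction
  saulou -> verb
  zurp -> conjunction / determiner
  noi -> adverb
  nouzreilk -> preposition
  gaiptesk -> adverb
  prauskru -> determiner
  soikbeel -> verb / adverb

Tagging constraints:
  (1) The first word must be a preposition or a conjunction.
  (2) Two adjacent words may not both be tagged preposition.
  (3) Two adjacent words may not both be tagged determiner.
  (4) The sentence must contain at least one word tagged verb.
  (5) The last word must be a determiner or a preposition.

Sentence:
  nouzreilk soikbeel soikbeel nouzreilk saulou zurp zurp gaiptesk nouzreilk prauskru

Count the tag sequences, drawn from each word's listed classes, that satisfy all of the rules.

12

Candidates per position — 1:nouzreilk {preposition}; 2:soikbeel {verb,adverb}; 3:soikbeel {verb,adverb}; 4:nouzreilk {preposition}; 5:saulou {verb}; 6:zurp {conjunction,determiner}; 7:zurp {conjunction,determiner}; 8:gaiptesk {adverb}; 9:nouzreilk {preposition}; 10:prauskru {determiner}.
There are 16 candidate sequences in total.
Checking each against the rules leaves 12 sequences.
Count = 12.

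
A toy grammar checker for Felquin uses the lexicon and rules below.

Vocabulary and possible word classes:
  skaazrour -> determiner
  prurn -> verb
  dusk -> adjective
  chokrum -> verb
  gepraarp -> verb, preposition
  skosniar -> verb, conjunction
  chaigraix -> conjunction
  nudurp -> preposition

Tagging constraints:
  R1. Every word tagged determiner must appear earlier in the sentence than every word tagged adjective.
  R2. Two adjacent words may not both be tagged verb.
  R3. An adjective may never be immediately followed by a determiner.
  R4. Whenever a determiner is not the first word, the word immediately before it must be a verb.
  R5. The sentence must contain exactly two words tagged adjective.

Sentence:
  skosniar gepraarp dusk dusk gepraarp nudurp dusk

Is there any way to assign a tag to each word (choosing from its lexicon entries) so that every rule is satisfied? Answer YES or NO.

Candidates per position — 1:skosniar {verb,conjunction}; 2:gepraarp {verb,preposition}; 3:dusk {adjective}; 4:dusk {adjective}; 5:gepraarp {verb,preposition}; 6:nudurp {preposition}; 7:dusk {adjective}.
Rule 5 cannot be satisfied by any choice of tags from the lexicon.
So there is no consistent tagging.

NO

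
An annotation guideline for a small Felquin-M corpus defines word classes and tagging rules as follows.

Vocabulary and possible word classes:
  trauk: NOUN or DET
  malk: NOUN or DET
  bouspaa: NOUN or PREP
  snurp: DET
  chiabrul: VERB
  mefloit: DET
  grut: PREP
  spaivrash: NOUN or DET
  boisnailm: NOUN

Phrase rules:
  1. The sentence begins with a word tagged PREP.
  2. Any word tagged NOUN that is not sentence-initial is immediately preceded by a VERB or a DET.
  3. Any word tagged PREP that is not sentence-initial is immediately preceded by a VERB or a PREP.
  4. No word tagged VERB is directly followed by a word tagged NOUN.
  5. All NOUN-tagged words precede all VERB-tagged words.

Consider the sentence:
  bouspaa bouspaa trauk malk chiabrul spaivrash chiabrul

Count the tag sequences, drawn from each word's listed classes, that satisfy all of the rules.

2

Candidates per position — 1:bouspaa {NOUN,PREP}; 2:bouspaa {NOUN,PREP}; 3:trauk {NOUN,DET}; 4:malk {NOUN,DET}; 5:chiabrul {VERB}; 6:spaivrash {NOUN,DET}; 7:chiabrul {VERB}.
There are 32 candidate sequences in total.
The sequences that satisfy every rule: PREP PREP DET NOUN VERB DET VERB; PREP PREP DET DET VERB DET VERB.
Count = 2.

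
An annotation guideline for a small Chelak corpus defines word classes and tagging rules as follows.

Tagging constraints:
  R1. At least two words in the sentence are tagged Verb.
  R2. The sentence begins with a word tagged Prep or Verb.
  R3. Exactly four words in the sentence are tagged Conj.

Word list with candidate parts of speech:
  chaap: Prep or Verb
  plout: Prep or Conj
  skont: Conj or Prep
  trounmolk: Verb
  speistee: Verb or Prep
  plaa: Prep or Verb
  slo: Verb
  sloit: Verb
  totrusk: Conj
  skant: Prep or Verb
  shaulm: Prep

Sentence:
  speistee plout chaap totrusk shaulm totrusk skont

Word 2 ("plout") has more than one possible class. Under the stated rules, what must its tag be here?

Conj

Candidates per position — 1:speistee {Verb,Prep}; 2:plout {Prep,Conj}; 3:chaap {Prep,Verb}; 4:totrusk {Conj}; 5:shaulm {Prep}; 6:totrusk {Conj}; 7:skont {Conj,Prep}.
If word 1 were Prep, no tagging could satisfy rule 1; so word 1 is Verb.
If word 2 were Prep, no tagging could satisfy rule 3; so word 2 is Conj.
If word 3 were Prep, no tagging could satisfy rule 1; so word 3 is Verb.
If word 7 were Prep, no tagging could satisfy rule 3; so word 7 is Conj.
That leaves exactly one tagging: Verb Conj Verb Conj Prep Conj Conj.
Checking: rule 1 satisfied; rule 2 satisfied; rule 3 satisfied.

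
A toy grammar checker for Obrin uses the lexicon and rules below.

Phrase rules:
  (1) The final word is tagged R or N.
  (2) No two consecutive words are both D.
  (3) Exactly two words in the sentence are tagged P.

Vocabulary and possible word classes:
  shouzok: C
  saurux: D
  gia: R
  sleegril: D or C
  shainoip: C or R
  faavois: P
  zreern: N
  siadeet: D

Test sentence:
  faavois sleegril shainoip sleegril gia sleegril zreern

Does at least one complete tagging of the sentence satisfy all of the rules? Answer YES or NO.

NO

Candidates per position — 1:faavois {P}; 2:sleegril {D,C}; 3:shainoip {C,R}; 4:sleegril {D,C}; 5:gia {R}; 6:sleegril {D,C}; 7:zreern {N}.
Rule 3 cannot be satisfied by any choice of tags from the lexicon.
So there is no consistent tagging.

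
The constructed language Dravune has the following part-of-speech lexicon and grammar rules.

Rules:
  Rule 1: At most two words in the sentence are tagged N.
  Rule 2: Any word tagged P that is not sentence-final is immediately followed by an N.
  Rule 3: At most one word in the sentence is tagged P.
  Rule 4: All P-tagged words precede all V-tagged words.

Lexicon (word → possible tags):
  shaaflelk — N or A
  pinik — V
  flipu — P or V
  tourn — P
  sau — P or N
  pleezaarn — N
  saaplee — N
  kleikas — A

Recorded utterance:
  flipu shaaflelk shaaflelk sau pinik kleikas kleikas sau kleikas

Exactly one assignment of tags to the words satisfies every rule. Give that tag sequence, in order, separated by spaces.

V A A N V A A N A

Candidates per position — 1:flipu {P,V}; 2:shaaflelk {N,A}; 3:shaaflelk {N,A}; 4:sau {P,N}; 5:pinik {V}; 6:kleikas {A}; 7:kleikas {A}; 8:sau {P,N}; 9:kleikas {A}.
If word 4 were P, no tagging could satisfy rule 2; so word 4 is N.
If word 8 were P, no tagging could satisfy rule 2; so word 8 is N.
If word 2 were N, no tagging could satisfy rule 1; so word 2 is A.
If word 3 were N, no tagging could satisfy rule 1; so word 3 is A.
If word 1 were P, no tagging could satisfy rule 2; so word 1 is V.
The unique satisfying tagging is: V A A N V A A N A.
Rule-by-rule: rule 1 ok; rule 2 ok; rule 3 ok; rule 4 ok.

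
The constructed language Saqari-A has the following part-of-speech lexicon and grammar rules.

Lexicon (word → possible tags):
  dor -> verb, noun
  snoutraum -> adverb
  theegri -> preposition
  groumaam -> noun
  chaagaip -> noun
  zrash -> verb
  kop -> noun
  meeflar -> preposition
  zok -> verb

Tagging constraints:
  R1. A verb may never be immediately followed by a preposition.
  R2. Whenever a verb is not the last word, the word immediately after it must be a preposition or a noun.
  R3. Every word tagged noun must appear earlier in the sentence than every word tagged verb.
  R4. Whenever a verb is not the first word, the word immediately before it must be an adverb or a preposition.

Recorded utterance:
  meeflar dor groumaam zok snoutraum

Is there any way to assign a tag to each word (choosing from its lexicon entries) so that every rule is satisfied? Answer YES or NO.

NO

Candidates per position — 1:meeflar {preposition}; 2:dor {verb,noun}; 3:groumaam {noun}; 4:zok {verb}; 5:snoutraum {adverb}.
Rule 2 cannot be satisfied by any choice of tags from the lexicon.
So there is no consistent tagging.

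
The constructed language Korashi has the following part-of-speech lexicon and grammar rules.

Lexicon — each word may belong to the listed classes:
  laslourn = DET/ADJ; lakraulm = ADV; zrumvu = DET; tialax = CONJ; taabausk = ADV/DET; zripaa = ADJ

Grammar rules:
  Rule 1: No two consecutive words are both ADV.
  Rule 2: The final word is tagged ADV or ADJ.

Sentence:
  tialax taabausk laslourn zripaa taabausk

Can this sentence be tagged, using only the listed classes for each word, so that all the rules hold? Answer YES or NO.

Candidates per position — 1:tialax {CONJ}; 2:taabausk {ADV,DET}; 3:laslourn {DET,ADJ}; 4:zripaa {ADJ}; 5:taabausk {ADV,DET}.
One satisfying assignment: CONJ DET DET ADJ ADV.
Verifying each rule — rule 1 satisfied; rule 2 satisfied.

YES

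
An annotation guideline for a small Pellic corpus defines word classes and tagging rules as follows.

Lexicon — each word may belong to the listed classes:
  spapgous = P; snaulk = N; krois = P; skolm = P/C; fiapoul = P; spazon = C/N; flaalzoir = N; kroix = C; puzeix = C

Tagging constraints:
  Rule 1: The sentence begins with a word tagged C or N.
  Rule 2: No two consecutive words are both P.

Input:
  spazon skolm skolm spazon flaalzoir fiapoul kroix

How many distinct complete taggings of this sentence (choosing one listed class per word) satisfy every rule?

12

Candidates per position — 1:spazon {C,N}; 2:skolm {P,C}; 3:skolm {P,C}; 4:spazon {C,N}; 5:flaalzoir {N}; 6:fiapoul {P}; 7:kroix {C}.
There are 16 candidate sequences in total.
Checking each against the rules leaves 12 sequences.
Count = 12.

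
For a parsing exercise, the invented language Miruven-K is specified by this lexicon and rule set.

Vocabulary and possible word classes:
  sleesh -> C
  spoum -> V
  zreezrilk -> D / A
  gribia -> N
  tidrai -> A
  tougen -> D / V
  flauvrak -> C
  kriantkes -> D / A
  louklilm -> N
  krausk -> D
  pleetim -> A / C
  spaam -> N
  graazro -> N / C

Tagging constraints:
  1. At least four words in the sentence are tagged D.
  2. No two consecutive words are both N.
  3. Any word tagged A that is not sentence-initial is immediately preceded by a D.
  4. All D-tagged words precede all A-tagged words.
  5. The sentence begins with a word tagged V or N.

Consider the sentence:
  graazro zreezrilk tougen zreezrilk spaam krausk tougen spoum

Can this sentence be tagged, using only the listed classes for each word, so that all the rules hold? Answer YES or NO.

Candidates per position — 1:graazro {N,C}; 2:zreezrilk {D,A}; 3:tougen {D,V}; 4:zreezrilk {D,A}; 5:spaam {N}; 6:krausk {D}; 7:tougen {D,V}; 8:spoum {V}.
One satisfying assignment: N D D D N D D V.
Check: rule 1 ok; rule 2 ok; rule 3 ok; rule 4 ok; rule 5 ok.

YES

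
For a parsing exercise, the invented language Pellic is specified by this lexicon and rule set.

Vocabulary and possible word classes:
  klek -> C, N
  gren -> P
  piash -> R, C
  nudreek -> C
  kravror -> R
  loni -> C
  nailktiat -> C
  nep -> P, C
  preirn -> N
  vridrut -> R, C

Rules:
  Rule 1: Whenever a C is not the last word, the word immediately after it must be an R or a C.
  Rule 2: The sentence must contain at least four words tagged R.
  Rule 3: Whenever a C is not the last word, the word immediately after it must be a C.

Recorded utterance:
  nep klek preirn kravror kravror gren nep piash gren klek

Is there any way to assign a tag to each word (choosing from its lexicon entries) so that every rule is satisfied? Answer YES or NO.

Candidates per position — 1:nep {P,C}; 2:klek {C,N}; 3:preirn {N}; 4:kravror {R}; 5:kravror {R}; 6:gren {P}; 7:nep {P,C}; 8:piash {R,C}; 9:gren {P}; 10:klek {C,N}.
Rule 2 cannot be satisfied by any choice of tags from the lexicon.
So there is no consistent tagging.

NO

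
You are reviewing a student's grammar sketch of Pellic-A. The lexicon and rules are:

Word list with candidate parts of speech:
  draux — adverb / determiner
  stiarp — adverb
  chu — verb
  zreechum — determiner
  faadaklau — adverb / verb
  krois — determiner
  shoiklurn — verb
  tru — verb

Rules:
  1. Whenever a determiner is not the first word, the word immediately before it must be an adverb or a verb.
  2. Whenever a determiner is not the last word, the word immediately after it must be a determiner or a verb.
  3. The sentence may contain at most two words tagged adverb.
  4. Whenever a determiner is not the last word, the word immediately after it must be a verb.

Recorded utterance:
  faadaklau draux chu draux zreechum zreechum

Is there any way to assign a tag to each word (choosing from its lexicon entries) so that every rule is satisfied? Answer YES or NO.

NO

Candidates per position — 1:faadaklau {adverb,verb}; 2:draux {adverb,determiner}; 3:chu {verb}; 4:draux {adverb,determiner}; 5:zreechum {determiner}; 6:zreechum {determiner}.
Rule 1 cannot be satisfied by any choice of tags from the lexicon.
So there is no consistent tagging.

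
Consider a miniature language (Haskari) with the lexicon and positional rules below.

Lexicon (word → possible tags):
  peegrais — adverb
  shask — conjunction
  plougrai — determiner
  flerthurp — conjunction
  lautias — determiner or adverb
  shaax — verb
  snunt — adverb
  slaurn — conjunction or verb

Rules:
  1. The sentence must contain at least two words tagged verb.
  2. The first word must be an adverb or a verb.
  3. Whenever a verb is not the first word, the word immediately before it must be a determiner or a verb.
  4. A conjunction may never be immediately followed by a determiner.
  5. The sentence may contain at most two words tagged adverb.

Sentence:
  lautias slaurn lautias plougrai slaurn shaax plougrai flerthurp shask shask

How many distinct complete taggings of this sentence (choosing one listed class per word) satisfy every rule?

Candidates per position — 1:lautias {determiner,adverb}; 2:slaurn {conjunction,verb}; 3:lautias {determiner,adverb}; 4:plougrai {determiner}; 5:slaurn {conjunction,verb}; 6:shaax {verb}; 7:plougrai {determiner}; 8:flerthurp {conjunction}; 9:shask {conjunction}; 10:shask {conjunction}.
There are 16 candidate sequences in total.
The sequences that satisfy every rule: adverb conjunction adverb determiner verb verb determiner conjunction conjunction conjunction.
Count = 1.

1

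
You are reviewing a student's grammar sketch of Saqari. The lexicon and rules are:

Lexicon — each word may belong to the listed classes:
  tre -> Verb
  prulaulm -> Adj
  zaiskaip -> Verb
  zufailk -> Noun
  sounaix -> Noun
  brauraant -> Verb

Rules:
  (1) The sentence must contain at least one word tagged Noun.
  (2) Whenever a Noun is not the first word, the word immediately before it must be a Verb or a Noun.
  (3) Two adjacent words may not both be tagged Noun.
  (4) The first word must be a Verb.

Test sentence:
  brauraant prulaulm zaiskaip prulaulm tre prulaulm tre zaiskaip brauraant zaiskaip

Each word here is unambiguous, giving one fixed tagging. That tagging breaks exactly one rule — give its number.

1

Fixed tagging: Verb Adj Verb Adj Verb Adj Verb Verb Verb Verb.
Applying the rules: R1 violated, R2 holds, R3 holds, R4 holds.
Only rule 1 fails.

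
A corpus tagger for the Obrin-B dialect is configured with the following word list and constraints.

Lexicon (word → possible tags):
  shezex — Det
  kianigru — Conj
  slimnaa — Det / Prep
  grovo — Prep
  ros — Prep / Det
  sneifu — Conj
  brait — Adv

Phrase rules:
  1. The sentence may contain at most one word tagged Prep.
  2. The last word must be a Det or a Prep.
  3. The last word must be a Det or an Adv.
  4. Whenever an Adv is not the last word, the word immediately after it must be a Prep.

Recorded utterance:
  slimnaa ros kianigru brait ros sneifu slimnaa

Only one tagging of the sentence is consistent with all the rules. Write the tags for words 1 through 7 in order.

Candidates per position — 1:slimnaa {Det,Prep}; 2:ros {Prep,Det}; 3:kianigru {Conj}; 4:brait {Adv}; 5:ros {Prep,Det}; 6:sneifu {Conj}; 7:slimnaa {Det,Prep}.
Position 5: Det is ruled out by rule 4; that leaves Prep.
Position 7: Prep is ruled out by rule 1; that leaves Det.
Position 1: Prep is ruled out by rule 1; that leaves Det.
Position 2: Prep is ruled out by rule 1; that leaves Det.
The unique satisfying tagging is: Det Det Conj Adv Prep Conj Det.
Checking: rule 1 ok; rule 2 ok; rule 3 ok; rule 4 ok.

Det Det Conj Adv Prep Conj Det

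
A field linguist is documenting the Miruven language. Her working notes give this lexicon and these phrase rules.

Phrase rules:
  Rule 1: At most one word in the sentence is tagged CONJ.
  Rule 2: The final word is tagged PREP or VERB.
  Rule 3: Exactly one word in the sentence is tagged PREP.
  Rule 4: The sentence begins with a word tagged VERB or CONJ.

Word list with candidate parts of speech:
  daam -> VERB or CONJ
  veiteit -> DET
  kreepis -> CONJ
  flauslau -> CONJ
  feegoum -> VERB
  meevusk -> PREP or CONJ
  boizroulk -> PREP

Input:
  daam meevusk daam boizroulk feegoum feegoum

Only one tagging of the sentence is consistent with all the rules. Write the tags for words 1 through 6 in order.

Candidates per position — 1:daam {VERB,CONJ}; 2:meevusk {PREP,CONJ}; 3:daam {VERB,CONJ}; 4:boizroulk {PREP}; 5:feegoum {VERB}; 6:feegoum {VERB}.
Position 2: tagging it PREP would leave rule 3 unsatisfiable, so it must be CONJ.
Position 3: tagging it CONJ would leave rule 1 unsatisfiable, so it must be VERB.
Position 1: tagging it CONJ would leave rule 1 unsatisfiable, so it must be VERB.
So the tagging must be: VERB CONJ VERB PREP VERB VERB.
Rule-by-rule: rule 1 satisfied; rule 2 satisfied; rule 3 satisfied; rule 4 satisfied.

VERB CONJ VERB PREP VERB VERB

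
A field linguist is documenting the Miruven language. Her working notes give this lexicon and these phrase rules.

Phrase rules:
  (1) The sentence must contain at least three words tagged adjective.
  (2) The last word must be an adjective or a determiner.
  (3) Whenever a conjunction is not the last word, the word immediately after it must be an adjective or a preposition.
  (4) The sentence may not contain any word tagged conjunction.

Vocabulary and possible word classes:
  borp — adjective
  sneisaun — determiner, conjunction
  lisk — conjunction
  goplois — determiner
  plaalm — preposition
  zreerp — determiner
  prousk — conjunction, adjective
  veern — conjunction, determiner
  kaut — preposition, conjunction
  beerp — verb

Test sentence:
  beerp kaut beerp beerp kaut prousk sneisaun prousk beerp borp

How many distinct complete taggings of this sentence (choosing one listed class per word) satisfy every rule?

1

Candidates per position — 1:beerp {verb}; 2:kaut {preposition,conjunction}; 3:beerp {verb}; 4:beerp {verb}; 5:kaut {preposition,conjunction}; 6:prousk {conjunction,adjective}; 7:sneisaun {determiner,conjunction}; 8:prousk {conjunction,adjective}; 9:beerp {verb}; 10:borp {adjective}.
There are 32 candidate sequences in total.
The sequences that satisfy every rule: verb preposition verb verb preposition adjective determiner adjective verb adjective.
Count = 1.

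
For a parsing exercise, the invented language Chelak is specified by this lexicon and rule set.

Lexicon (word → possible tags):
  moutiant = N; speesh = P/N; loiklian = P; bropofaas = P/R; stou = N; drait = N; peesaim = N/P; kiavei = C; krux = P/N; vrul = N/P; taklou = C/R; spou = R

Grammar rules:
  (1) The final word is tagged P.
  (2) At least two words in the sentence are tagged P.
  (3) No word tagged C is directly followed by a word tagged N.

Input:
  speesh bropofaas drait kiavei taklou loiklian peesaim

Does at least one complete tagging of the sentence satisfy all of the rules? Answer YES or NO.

Candidates per position — 1:speesh {P,N}; 2:bropofaas {P,R}; 3:drait {N}; 4:kiavei {C}; 5:taklou {C,R}; 6:loiklian {P}; 7:peesaim {N,P}.
One satisfying assignment: N R N C C P P.
Rule-by-rule: rule 1 ✓; rule 2 ✓; rule 3 ✓.

YES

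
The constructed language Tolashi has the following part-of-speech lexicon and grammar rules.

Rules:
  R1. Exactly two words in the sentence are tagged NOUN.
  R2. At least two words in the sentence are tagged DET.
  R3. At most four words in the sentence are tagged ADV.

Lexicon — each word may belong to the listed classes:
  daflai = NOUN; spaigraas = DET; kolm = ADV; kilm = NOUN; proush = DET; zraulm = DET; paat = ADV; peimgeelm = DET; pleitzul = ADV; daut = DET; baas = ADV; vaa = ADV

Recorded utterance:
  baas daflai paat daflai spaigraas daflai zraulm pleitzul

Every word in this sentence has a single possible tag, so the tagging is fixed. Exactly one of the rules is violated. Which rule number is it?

1

Fixed tagging: ADV NOUN ADV NOUN DET NOUN DET ADV.
Applying the rules: R1 fails, R2 ok, R3 ok.
Only rule 1 fails.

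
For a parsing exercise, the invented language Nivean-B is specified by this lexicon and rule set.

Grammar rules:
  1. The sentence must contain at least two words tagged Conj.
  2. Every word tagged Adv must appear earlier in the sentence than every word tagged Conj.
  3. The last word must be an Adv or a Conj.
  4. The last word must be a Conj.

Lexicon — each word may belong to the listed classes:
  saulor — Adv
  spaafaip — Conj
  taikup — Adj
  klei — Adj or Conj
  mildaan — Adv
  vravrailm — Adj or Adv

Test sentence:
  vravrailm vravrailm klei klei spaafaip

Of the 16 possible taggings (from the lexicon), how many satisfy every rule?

12

Candidates per position — 1:vravrailm {Adj,Adv}; 2:vravrailm {Adj,Adv}; 3:klei {Adj,Conj}; 4:klei {Adj,Conj}; 5:spaafaip {Conj}.
There are 16 candidate sequences in total.
Checking each against the rules leaves 12 sequences.
Count = 12.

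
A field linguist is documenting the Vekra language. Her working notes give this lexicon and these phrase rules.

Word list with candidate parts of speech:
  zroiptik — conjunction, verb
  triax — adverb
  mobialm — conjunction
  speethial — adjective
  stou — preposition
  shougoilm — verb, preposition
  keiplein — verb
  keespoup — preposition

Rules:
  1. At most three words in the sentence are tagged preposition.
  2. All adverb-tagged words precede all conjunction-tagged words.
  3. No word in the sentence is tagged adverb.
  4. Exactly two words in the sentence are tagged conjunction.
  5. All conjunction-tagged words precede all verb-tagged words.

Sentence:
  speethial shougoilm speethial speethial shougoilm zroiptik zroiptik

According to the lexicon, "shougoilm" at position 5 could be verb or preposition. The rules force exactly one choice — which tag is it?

preposition

Candidates per position — 1:speethial {adjective}; 2:shougoilm {verb,preposition}; 3:speethial {adjective}; 4:speethial {adjective}; 5:shougoilm {verb,preposition}; 6:zroiptik {conjunction,verb}; 7:zroiptik {conjunction,verb}.
Position 6: tagging it verb would leave rule 4 unsatisfiable, so it must be conjunction.
Position 7: tagging it verb would leave rule 4 unsatisfiable, so it must be conjunction.
Position 2: tagging it verb would leave rule 5 unsatisfiable, so it must be preposition.
Position 5: tagging it verb would leave rule 5 unsatisfiable, so it must be preposition.
So the tagging must be: adjective preposition adjective adjective preposition conjunction conjunction.
Check: rule 1 ok; rule 2 ok; rule 3 ok; rule 4 ok; rule 5 ok.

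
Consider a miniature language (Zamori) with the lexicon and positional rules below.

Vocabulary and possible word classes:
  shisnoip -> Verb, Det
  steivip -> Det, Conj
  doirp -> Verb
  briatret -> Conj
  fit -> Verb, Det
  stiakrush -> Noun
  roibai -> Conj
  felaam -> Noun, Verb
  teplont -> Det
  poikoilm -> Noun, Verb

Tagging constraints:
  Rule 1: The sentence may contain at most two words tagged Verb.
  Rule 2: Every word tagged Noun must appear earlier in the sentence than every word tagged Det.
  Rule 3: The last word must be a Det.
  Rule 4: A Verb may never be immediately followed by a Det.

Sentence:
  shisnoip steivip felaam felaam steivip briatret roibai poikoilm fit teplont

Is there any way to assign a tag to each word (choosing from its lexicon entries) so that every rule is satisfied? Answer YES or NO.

YES

Candidates per position — 1:shisnoip {Verb,Det}; 2:steivip {Det,Conj}; 3:felaam {Noun,Verb}; 4:felaam {Noun,Verb}; 5:steivip {Det,Conj}; 6:briatret {Conj}; 7:roibai {Conj}; 8:poikoilm {Noun,Verb}; 9:fit {Verb,Det}; 10:teplont {Det}.
One satisfying assignment: Verb Conj Verb Noun Conj Conj Conj Noun Det Det.
Rule-by-rule: rule 1 ✓; rule 2 ✓; rule 3 ✓; rule 4 ✓.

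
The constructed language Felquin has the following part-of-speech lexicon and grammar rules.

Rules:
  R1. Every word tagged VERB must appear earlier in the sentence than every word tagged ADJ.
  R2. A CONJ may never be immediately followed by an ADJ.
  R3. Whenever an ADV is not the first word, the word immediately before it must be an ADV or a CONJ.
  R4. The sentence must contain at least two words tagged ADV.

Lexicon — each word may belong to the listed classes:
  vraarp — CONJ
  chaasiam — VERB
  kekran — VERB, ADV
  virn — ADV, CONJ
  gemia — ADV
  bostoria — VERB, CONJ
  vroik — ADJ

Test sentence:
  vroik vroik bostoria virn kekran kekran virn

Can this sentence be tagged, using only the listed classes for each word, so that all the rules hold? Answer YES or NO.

YES

Candidates per position — 1:vroik {ADJ}; 2:vroik {ADJ}; 3:bostoria {VERB,CONJ}; 4:virn {ADV,CONJ}; 5:kekran {VERB,ADV}; 6:kekran {VERB,ADV}; 7:virn {ADV,CONJ}.
One satisfying assignment: ADJ ADJ CONJ ADV ADV ADV ADV.
Check: rule 1 holds; rule 2 holds; rule 3 holds; rule 4 holds.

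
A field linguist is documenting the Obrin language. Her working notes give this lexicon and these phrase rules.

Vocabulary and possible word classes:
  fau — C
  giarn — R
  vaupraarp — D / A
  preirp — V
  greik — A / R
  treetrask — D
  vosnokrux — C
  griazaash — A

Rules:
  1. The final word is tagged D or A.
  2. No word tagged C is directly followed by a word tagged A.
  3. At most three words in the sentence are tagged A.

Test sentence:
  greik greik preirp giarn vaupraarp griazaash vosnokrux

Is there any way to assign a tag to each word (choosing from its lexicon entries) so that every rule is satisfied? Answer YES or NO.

NO

Candidates per position — 1:greik {A,R}; 2:greik {A,R}; 3:preirp {V}; 4:giarn {R}; 5:vaupraarp {D,A}; 6:griazaash {A}; 7:vosnokrux {C}.
Rule 1 cannot be satisfied by any choice of tags from the lexicon.
So there is no consistent tagging.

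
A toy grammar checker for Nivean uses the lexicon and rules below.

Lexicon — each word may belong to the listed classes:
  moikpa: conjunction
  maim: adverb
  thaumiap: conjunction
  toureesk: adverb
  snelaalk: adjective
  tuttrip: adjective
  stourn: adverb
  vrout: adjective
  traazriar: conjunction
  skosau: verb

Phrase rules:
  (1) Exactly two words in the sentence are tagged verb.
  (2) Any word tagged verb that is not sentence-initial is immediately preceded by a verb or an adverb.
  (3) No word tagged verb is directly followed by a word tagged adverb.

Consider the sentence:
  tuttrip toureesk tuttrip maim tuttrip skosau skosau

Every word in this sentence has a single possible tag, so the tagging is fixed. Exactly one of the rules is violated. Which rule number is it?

Fixed tagging: adjective adverb adjective adverb adjective verb verb.
Rule check: R1 ✓, R2 ✗, R3 ✓.
Only rule 2 fails.

2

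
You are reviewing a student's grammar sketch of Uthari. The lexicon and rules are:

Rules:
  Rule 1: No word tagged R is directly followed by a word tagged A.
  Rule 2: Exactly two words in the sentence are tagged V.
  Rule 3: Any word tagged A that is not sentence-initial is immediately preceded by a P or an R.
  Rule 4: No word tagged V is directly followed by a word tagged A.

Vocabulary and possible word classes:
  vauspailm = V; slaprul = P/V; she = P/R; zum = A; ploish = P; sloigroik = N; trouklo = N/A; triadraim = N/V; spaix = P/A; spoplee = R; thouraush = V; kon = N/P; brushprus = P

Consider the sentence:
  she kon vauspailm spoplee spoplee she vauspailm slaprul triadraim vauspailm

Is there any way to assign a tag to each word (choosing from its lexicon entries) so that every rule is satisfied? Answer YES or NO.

NO

Candidates per position — 1:she {P,R}; 2:kon {N,P}; 3:vauspailm {V}; 4:spoplee {R}; 5:spoplee {R}; 6:she {P,R}; 7:vauspailm {V}; 8:slaprul {P,V}; 9:triadraim {N,V}; 10:vauspailm {V}.
Rule 2 cannot be satisfied by any choice of tags from the lexicon.
So there is no consistent tagging.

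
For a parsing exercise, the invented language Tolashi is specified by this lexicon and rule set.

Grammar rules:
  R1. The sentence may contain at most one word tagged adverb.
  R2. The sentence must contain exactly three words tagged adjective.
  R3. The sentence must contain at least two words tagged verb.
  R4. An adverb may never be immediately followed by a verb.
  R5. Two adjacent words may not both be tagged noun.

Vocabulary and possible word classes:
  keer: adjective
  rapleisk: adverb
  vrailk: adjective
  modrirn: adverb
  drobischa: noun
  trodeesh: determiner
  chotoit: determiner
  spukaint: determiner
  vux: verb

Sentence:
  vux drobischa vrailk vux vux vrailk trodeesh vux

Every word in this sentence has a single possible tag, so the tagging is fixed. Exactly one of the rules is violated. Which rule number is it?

2

Fixed tagging: verb noun adjective verb verb adjective determiner verb.
Checking each rule: R1 pass, R2 fail, R3 pass, R4 pass, R5 pass.
Only rule 2 fails.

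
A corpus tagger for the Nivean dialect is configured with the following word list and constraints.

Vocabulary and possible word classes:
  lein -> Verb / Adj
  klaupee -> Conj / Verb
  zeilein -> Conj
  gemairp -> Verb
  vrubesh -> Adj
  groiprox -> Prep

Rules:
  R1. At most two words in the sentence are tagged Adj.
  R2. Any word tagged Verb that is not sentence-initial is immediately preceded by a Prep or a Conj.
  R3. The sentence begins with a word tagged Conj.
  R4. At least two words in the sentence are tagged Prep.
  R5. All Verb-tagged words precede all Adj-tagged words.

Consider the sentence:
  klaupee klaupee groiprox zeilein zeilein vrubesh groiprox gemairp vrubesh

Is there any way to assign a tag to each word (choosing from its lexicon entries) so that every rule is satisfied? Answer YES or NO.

NO

Candidates per position — 1:klaupee {Conj,Verb}; 2:klaupee {Conj,Verb}; 3:groiprox {Prep}; 4:zeilein {Conj}; 5:zeilein {Conj}; 6:vrubesh {Adj}; 7:groiprox {Prep}; 8:gemairp {Verb}; 9:vrubesh {Adj}.
Rule 5 cannot be satisfied by any choice of tags from the lexicon.
So there is no consistent tagging.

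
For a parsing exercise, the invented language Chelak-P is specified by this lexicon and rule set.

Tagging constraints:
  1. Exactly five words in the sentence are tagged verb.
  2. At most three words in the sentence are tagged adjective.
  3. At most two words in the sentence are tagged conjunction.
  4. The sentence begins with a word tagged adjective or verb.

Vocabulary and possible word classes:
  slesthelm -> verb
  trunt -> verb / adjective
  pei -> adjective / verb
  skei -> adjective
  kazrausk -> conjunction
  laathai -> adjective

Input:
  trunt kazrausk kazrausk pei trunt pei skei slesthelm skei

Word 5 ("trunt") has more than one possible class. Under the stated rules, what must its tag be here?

verb

Candidates per position — 1:trunt {verb,adjective}; 2:kazrausk {conjunction}; 3:kazrausk {conjunction}; 4:pei {adjective,verb}; 5:trunt {verb,adjective}; 6:pei {adjective,verb}; 7:skei {adjective}; 8:slesthelm {verb}; 9:skei {adjective}.
If word 1 were adjective, no tagging could satisfy rule 1; so word 1 is verb.
If word 4 were adjective, no tagging could satisfy rule 1; so word 4 is verb.
If word 5 were adjective, no tagging could satisfy rule 1; so word 5 is verb.
If word 6 were adjective, no tagging could satisfy rule 1; so word 6 is verb.
The unique satisfying tagging is: verb conjunction conjunction verb verb verb adjective verb adjective.
Verifying each rule — rule 1 ok; rule 2 ok; rule 3 ok; rule 4 ok.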